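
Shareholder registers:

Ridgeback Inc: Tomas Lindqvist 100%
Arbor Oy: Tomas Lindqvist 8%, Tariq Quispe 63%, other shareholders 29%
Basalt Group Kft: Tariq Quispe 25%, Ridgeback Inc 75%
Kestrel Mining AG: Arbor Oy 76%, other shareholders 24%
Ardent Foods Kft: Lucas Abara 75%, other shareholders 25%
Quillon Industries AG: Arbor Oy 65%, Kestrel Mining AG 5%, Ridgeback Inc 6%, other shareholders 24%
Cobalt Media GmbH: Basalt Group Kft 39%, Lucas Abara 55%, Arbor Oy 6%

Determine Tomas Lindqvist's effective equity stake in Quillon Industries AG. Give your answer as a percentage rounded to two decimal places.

Tomas reaches Quillon along 3 paths.
Via Arbor: 8% × 65% = 5.2%.
Via Arbor → Kestrel: 8% × 76% × 5% = 0.304%.
Via Ridgeback: 100% × 6% = 6%.
Total: 5.2% + 0.304% + 6% = 11.504%.
Rounded: 11.50%.

11.50%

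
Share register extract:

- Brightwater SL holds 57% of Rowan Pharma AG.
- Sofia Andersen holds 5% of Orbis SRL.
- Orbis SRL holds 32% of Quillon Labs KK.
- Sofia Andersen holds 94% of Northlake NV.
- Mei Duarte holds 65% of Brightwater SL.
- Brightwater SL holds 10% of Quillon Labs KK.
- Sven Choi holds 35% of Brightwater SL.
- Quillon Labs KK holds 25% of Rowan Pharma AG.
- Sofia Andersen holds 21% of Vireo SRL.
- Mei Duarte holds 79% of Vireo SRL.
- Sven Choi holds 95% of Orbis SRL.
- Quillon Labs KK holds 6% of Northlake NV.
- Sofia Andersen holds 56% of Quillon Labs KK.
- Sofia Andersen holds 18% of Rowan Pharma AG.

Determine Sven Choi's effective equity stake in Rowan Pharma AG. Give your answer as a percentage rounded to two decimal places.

Sven reaches Rowan along 3 paths.
Via Brightwater → Quillon: 35% × 10% × 25% = 0.875%.
Via Orbis → Quillon: 95% × 32% × 25% = 7.6%.
Via Brightwater: 35% × 57% = 19.95%.
Total: 0.875% + 7.6% + 19.95% = 28.425%.
Rounded: 28.43%.

28.43%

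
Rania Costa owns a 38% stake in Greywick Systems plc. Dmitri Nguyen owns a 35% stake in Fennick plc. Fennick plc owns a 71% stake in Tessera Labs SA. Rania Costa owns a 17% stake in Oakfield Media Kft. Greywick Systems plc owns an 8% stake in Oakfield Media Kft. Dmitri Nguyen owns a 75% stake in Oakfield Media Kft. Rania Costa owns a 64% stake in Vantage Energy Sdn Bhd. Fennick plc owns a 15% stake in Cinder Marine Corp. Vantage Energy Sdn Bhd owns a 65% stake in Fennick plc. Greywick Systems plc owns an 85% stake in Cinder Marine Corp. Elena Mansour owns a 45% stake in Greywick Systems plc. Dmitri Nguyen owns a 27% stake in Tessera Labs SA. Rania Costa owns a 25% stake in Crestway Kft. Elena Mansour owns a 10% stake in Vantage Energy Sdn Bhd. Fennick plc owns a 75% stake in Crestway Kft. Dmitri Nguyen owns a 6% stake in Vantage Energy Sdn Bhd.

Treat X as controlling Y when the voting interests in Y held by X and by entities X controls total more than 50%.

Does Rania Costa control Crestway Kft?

Rania holds 64% of Vantage, so Rania controls Vantage.
Vantage holds 65% of Fennick, so Rania controls Fennick.
Fennick and Rania together hold 75% + 25% = 100% of Crestway, so Rania controls Crestway.

Yes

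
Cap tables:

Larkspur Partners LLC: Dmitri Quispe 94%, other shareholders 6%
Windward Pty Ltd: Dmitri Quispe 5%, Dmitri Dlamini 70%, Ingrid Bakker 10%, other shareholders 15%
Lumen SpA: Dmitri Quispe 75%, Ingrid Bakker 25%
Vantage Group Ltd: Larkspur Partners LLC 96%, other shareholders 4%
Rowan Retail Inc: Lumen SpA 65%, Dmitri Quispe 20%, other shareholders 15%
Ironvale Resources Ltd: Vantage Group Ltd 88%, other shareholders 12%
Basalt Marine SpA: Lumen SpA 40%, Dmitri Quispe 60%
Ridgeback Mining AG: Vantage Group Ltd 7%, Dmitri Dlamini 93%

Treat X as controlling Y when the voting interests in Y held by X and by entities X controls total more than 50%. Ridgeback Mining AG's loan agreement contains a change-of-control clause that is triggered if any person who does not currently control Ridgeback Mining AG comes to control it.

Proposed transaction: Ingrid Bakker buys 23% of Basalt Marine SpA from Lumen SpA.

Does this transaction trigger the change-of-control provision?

The purchase adds only to Ingrid's holdings (Lumen's stake shrinks), so Ingrid is the only person who could newly come to control Ridgeback.
Ingrid's largest direct stake is 25% in Lumen, which does not meet the threshold, so Ingrid controls no company.
Neither Ingrid nor any entity Ingrid controls holds any voting interest in Ridgeback.
So before the transaction, Ingrid does not control Ridgeback.
After the purchase, Ingrid holds 23% of Basalt directly, and Lumen's stake falls to 17%.
Ingrid's side now holds 23% of Basalt, not > 50%, so Ingrid still does not control Basalt.
After the transaction, neither Ingrid nor any entity Ingrid controls holds a voting interest in Ridgeback, so Ingrid still does not control it.
No new person acquires control, so the clause is not triggered.

No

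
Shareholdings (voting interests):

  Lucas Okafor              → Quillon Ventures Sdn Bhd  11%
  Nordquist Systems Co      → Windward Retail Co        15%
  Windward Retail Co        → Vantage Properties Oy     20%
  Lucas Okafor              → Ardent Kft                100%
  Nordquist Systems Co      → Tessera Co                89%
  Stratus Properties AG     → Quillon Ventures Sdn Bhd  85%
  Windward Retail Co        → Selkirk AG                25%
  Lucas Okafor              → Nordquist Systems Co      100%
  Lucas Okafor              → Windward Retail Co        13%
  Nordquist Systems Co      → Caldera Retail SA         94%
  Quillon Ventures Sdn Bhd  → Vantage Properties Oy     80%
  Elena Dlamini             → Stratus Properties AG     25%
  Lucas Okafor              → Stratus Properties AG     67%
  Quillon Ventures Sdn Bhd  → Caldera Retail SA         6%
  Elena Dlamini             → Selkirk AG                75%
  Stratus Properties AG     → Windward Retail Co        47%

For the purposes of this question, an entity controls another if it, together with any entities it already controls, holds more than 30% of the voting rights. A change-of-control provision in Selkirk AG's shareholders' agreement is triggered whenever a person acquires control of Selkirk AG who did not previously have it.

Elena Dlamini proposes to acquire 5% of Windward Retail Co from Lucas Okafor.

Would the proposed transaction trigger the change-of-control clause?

The purchase adds only to Elena's holdings (Lucas's stake shrinks), so Elena is the only person who could newly come to control Selkirk.
Elena holds 75% of Selkirk, so Elena controls Selkirk.
So Elena already controls Selkirk before the transaction.
After the purchase, Elena holds 5% of Windward directly, and Lucas's stake falls to 8%.
Elena controlled Selkirk already, so this is not a new person acquiring control; every other person's position is unchanged or reduced.
No new person acquires control, so the clause is not triggered.

No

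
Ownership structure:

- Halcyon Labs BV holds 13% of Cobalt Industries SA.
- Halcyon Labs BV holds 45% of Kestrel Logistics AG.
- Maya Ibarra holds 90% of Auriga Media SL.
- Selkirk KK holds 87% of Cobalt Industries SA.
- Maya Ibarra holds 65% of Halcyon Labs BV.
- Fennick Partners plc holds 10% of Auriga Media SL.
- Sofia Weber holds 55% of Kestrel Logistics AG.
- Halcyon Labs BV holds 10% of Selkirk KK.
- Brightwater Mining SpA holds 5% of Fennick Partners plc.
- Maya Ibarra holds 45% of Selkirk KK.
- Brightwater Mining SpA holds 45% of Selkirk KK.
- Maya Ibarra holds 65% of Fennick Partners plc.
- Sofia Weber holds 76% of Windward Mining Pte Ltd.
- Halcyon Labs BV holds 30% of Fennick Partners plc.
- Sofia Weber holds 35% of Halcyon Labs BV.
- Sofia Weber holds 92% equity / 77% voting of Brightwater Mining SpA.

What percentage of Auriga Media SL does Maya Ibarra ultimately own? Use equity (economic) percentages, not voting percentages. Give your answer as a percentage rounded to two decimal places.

98.45%

Maya reaches Auriga along 3 paths.
Direct stake: 90% = 90%.
Via Halcyon → Fennick: 65% × 30% × 10% = 1.95%.
Via Fennick: 65% × 10% = 6.5%.
Total: 90% + 1.95% + 6.5% = 98.45%.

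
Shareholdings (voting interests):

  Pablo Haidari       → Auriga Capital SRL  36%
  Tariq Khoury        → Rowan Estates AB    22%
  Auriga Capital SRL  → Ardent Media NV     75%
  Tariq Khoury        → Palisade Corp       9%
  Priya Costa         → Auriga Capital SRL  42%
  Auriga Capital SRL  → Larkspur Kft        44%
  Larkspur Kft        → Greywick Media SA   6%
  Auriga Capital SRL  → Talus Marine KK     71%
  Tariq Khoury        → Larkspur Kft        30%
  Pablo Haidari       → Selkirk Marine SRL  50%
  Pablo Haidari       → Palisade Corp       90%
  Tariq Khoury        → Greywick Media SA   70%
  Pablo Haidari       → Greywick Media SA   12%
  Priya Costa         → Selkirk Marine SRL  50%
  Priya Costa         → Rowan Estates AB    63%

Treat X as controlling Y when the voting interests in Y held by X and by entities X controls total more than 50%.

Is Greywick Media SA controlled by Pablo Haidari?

No

Pablo holds 90% of Palisade, so Pablo controls Palisade.
In Greywick, Pablo's side holds only 12%, not > 50%.
So Pablo does not control Greywick.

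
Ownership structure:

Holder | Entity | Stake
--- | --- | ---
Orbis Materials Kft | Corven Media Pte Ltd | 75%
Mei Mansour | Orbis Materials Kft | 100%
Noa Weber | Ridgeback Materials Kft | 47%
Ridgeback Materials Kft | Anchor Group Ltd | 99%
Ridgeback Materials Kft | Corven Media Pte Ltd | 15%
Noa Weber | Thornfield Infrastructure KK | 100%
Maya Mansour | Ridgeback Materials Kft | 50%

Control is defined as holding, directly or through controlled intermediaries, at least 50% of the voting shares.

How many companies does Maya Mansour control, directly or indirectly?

Maya holds 50% of Ridgeback, so Maya controls Ridgeback.
Ridgeback holds 99% of Anchor, so Maya controls Anchor.
No other company's threshold is met.
Maya controls 2 companies.

2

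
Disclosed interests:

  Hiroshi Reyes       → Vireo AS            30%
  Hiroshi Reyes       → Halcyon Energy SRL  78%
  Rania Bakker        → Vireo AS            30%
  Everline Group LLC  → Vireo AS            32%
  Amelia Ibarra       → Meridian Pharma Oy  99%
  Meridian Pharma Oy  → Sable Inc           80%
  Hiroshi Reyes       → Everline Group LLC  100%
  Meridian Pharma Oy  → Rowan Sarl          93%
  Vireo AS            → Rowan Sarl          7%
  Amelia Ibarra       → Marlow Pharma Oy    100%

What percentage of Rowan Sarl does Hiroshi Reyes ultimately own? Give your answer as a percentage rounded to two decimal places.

Hiroshi reaches Rowan along 2 paths.
Via Vireo: 30% × 7% = 2.1%.
Via Everline → Vireo: 100% × 32% × 7% = 2.24%.
Total: 2.1% + 2.24% = 4.34%.

4.34%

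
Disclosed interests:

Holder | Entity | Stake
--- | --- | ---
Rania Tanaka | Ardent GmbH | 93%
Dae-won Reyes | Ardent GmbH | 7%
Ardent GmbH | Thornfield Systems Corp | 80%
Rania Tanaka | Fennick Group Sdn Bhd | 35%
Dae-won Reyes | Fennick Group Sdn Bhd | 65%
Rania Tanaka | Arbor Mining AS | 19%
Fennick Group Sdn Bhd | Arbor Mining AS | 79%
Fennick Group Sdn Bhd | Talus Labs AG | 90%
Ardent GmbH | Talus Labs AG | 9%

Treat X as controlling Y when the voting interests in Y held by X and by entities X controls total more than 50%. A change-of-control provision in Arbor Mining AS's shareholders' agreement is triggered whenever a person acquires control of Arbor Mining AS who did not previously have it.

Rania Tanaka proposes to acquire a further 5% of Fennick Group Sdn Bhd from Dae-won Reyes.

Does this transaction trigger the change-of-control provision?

The purchase adds only to Rania's holdings (Dae-won's stake shrinks), so Rania is the only person who could newly come to control Arbor.
Rania holds 93% of Ardent, so Rania controls Ardent.
Ardent holds 80% of Thornfield, so Rania controls Thornfield.
In Arbor, Rania's side holds only 19%, not > 50%.
So before the transaction, Rania does not control Arbor.
After the purchase, Rania's direct stake in Fennick rises to 35% + 5% = 40%, and Dae-won's stake falls to 60%.
Rania's side now holds 40% of Fennick, not > 50%, so Rania still does not control Fennick.
After the transaction, Rania's side holds 19% of Arbor, not > 50%, so Rania still does not control Arbor.
No new person acquires control, so the clause is not triggered.

No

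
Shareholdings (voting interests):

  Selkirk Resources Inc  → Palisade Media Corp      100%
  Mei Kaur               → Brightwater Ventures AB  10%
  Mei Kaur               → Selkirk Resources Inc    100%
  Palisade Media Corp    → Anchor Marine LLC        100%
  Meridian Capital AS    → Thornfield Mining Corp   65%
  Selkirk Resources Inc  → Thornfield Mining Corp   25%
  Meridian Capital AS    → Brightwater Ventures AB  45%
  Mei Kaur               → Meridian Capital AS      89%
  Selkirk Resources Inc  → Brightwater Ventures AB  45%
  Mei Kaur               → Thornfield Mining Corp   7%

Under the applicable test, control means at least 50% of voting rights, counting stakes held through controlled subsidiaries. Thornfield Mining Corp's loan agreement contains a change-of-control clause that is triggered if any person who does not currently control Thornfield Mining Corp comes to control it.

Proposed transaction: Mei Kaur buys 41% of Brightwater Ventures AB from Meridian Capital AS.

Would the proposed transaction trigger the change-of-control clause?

The purchase adds only to Mei's holdings (Meridian's stake shrinks), so Mei is the only person who could newly come to control Thornfield.
Mei holds 89% of Meridian, so Mei controls Meridian.
Mei holds 100% of Selkirk, so Mei controls Selkirk.
Selkirk and Meridian and Mei together hold 25% + 65% + 7% = 97% of Thornfield, so Mei controls Thornfield.
So Mei already controls Thornfield before the transaction.
After the purchase, Mei's direct stake in Brightwater rises to 10% + 41% = 51%, and Meridian's stake falls to 4%.
Mei controlled Thornfield already, so this is not a new person acquiring control; every other person's position is unchanged or reduced.
No new person acquires control, so the clause is not triggered.

No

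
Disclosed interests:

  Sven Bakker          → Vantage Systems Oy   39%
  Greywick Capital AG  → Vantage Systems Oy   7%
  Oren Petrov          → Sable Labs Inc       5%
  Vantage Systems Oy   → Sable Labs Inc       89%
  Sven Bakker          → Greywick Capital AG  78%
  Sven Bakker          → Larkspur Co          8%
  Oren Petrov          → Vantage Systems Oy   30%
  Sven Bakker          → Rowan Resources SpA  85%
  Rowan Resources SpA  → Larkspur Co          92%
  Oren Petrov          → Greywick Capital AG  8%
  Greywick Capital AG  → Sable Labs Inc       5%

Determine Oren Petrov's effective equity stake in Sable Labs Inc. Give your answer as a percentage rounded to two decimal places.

32.60%

Oren reaches Sable along 4 paths.
Via Greywick: 8% × 5% = 0.4%.
Via Vantage: 30% × 89% = 26.7%.
Via Greywick → Vantage: 8% × 7% × 89% = 0.4984%.
Direct stake: 5% = 5%.
Total: 0.4% + 26.7% + 0.4984% + 5% = 32.5984%.
Rounded: 32.60%.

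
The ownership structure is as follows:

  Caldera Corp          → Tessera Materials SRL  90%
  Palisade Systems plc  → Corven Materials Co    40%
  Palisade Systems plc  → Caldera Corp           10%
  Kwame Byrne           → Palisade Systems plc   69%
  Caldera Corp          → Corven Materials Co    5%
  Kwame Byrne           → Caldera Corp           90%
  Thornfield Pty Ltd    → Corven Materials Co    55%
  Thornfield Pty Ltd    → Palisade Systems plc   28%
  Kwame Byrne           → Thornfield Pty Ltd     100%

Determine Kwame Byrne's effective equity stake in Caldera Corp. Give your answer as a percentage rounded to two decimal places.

Kwame reaches Caldera along 3 paths.
Via Palisade: 69% × 10% = 6.9%.
Via Thornfield → Palisade: 100% × 28% × 10% = 2.8%.
Direct stake: 90% = 90%.
Total: 6.9% + 2.8% + 90% = 99.7%.
Rounded: 99.70%.

99.70%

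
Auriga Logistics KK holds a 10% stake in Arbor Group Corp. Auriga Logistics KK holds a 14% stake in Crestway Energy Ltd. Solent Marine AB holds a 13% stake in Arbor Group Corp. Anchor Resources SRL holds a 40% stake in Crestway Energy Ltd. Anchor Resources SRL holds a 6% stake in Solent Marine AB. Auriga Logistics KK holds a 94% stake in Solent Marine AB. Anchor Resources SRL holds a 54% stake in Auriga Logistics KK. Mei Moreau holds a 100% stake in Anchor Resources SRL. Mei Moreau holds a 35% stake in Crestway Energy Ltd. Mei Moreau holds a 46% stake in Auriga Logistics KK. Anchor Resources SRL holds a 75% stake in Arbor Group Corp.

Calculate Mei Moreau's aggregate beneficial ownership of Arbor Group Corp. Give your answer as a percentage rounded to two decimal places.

Mei reaches Arbor along 6 paths.
Via Anchor: 100% × 75% = 75%.
Via Auriga: 46% × 10% = 4.6%.
Via Anchor → Auriga: 100% × 54% × 10% = 5.4%.
Via Anchor → Solent: 100% × 6% × 13% = 0.78%.
Via Auriga → Solent: 46% × 94% × 13% = 5.6212%.
Via Anchor → Auriga → Solent: 100% × 54% × 94% × 13% = 6.5988%.
Total: 75% + 4.6% + 5.4% + 0.78% + 5.6212% + 6.5988% = 98%.
Rounded: 98.00%.

98.00%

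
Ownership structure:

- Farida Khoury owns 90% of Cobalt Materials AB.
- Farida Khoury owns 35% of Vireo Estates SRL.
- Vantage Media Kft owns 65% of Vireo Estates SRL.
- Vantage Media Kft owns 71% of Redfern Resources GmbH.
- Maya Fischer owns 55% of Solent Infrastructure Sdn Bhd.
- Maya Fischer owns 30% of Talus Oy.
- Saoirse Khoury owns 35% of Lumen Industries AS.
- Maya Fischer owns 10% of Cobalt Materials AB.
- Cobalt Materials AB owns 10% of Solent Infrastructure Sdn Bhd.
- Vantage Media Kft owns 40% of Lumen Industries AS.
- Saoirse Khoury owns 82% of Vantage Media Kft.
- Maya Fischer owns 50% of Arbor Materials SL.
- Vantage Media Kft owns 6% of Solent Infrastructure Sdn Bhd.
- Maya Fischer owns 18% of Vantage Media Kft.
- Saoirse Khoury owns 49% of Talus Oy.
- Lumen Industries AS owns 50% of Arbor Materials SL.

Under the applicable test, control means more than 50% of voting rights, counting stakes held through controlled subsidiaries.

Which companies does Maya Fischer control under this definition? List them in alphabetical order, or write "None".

Maya holds 55% of Solent, so Maya controls Solent.
No other company's threshold is met.

Solent Infrastructure Sdn Bhd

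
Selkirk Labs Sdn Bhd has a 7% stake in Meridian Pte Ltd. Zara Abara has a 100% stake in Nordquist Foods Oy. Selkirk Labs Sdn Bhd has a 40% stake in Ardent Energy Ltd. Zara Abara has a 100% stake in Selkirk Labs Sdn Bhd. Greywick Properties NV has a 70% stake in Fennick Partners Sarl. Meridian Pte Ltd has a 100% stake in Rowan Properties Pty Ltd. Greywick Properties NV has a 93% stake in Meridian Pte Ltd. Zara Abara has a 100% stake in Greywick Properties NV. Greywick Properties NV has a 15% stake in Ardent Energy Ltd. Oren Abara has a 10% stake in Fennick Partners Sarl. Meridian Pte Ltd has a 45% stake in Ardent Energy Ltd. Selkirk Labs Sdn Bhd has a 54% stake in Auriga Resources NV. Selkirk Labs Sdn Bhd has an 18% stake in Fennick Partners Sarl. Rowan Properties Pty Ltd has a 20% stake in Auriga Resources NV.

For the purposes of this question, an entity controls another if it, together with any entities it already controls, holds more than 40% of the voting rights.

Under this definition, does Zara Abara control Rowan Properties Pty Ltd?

Zara holds 100% of Selkirk, so Zara controls Selkirk.
Zara holds 100% of Greywick, so Zara controls Greywick.
Selkirk and Greywick together hold 7% + 93% = 100% of Meridian, so Zara controls Meridian.
Meridian holds 100% of Rowan, so Zara controls Rowan.

Yes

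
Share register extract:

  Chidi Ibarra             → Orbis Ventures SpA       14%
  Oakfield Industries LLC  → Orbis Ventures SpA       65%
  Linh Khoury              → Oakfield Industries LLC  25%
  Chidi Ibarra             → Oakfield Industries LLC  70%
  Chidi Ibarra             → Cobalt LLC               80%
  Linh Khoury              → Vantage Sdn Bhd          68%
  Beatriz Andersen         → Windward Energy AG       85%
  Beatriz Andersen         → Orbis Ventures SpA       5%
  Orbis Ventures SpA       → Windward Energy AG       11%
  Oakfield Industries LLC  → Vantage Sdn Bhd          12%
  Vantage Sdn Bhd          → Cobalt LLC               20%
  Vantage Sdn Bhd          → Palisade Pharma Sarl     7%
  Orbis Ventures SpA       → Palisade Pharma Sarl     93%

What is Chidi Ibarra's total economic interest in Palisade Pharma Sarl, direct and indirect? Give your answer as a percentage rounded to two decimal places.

55.92%

Chidi reaches Palisade along 3 paths.
Via Oakfield → Vantage: 70% × 12% × 7% = 0.588%.
Via Orbis: 14% × 93% = 13.02%.
Via Oakfield → Orbis: 70% × 65% × 93% = 42.315%.
Total: 0.588% + 13.02% + 42.315% = 55.923%.
Rounded: 55.92%.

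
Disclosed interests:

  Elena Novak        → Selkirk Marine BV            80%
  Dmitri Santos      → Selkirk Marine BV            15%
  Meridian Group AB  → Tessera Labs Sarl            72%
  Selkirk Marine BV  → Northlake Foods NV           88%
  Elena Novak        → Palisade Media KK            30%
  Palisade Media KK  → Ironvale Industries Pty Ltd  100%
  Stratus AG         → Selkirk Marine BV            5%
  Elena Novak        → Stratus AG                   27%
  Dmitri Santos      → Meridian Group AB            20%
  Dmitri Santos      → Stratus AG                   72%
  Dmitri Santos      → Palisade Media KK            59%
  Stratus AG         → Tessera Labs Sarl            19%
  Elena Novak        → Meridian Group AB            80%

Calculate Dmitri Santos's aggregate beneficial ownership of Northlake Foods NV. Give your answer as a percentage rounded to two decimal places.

Dmitri reaches Northlake along 2 paths.
Via Stratus → Selkirk: 72% × 5% × 88% = 3.168%.
Via Selkirk: 15% × 88% = 13.2%.
Total: 3.168% + 13.2% = 16.368%.
Rounded: 16.37%.

16.37%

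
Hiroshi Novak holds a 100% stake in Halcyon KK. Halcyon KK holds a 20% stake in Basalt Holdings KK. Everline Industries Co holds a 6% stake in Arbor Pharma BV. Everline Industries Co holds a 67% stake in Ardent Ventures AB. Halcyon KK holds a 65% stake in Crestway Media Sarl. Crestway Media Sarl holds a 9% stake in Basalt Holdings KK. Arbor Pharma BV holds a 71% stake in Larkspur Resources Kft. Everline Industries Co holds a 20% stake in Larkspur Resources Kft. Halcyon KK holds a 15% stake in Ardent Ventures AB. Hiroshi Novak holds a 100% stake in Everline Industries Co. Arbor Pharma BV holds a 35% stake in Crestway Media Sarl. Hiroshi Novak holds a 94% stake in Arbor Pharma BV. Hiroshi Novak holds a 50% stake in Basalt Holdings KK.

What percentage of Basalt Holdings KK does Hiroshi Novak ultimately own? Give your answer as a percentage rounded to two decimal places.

Hiroshi reaches Basalt along 5 paths.
Direct stake: 50% = 50%.
Via Halcyon: 100% × 20% = 20%.
Via Arbor → Crestway: 94% × 35% × 9% = 2.961%.
Via Everline → Arbor → Crestway: 100% × 6% × 35% × 9% = 0.189%.
Via Halcyon → Crestway: 100% × 65% × 9% = 5.85%.
Total: 50% + 20% + 2.961% + 0.189% + 5.85% = 79%.
Rounded: 79.00%.

79.00%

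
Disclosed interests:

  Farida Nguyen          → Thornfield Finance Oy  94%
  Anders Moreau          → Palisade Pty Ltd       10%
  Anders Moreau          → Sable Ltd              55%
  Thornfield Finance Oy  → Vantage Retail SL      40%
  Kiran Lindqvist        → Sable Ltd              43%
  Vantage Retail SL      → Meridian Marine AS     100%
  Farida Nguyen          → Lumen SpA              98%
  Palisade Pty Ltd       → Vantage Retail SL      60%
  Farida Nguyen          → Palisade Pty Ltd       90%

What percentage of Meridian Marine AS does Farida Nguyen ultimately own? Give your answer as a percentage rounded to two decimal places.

Farida reaches Meridian along 2 paths.
Via Palisade → Vantage: 90% × 60% × 100% = 54%.
Via Thornfield → Vantage: 94% × 40% × 100% = 37.6%.
Total: 54% + 37.6% = 91.6%.
Rounded: 91.60%.

91.60%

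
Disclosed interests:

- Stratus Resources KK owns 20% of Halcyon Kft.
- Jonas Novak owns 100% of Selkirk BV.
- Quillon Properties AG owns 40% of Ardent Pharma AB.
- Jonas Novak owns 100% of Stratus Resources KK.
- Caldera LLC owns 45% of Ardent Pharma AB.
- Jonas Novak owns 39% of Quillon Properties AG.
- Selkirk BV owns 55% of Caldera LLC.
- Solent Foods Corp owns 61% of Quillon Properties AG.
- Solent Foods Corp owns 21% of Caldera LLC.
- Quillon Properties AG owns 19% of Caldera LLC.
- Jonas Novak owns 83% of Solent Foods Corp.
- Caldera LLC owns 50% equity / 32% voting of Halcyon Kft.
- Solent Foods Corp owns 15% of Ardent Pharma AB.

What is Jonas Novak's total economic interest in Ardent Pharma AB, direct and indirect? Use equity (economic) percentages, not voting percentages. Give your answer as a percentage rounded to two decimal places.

88.56%

Jonas reaches Ardent along 7 paths.
Via Solent → Caldera: 83% × 21% × 45% = 7.8435%.
Via Quillon → Caldera: 39% × 19% × 45% = 3.3345%.
Via Solent → Quillon → Caldera: 83% × 61% × 19% × 45% = 4.328865%.
Via Selkirk → Caldera: 100% × 55% × 45% = 24.75%.
Via Solent: 83% × 15% = 12.45%.
Via Quillon: 39% × 40% = 15.6%.
Via Solent → Quillon: 83% × 61% × 40% = 20.252%.
Total: 7.8435% + 3.3345% + 4.328865% + 24.75% + 12.45% + 15.6% + 20.252% = 88.558865%.
Rounded: 88.56%.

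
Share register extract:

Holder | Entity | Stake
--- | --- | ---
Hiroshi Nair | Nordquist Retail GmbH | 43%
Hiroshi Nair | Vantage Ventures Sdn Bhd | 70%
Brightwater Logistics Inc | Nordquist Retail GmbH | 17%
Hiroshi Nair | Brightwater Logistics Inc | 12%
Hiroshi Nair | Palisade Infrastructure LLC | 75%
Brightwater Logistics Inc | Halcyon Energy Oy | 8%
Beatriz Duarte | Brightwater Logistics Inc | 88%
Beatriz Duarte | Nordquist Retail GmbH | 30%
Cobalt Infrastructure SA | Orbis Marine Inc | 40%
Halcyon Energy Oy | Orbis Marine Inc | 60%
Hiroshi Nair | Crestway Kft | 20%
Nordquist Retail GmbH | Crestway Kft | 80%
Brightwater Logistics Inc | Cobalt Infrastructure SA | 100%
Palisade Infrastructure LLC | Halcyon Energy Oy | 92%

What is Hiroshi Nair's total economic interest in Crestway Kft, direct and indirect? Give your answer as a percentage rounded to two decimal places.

Hiroshi reaches Crestway along 3 paths.
Direct stake: 20% = 20%.
Via Nordquist: 43% × 80% = 34.4%.
Via Brightwater → Nordquist: 12% × 17% × 80% = 1.632%.
Total: 20% + 34.4% + 1.632% = 56.032%.
Rounded: 56.03%.

56.03%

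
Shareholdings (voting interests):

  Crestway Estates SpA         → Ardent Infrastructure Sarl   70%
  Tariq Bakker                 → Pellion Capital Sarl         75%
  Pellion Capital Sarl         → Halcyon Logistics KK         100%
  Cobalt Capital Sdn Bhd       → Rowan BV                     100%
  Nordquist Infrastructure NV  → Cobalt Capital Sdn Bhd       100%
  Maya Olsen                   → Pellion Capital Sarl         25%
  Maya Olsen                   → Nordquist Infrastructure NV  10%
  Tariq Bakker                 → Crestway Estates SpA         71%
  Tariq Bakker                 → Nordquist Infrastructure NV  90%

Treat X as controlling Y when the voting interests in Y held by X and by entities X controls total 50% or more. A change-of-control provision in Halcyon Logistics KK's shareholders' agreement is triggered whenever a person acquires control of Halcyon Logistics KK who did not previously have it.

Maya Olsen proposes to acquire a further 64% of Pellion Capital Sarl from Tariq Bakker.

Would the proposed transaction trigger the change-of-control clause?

The purchase adds only to Maya's holdings (Tariq's stake shrinks), so Maya is the only person who could newly come to control Halcyon.
Maya's largest direct stake is 25% in Pellion, which does not meet the threshold, so Maya controls no company.
Neither Maya nor any entity Maya controls holds any voting interest in Halcyon.
So before the transaction, Maya does not control Halcyon.
After the purchase, Maya's direct stake in Pellion rises to 25% + 64% = 89%, and Tariq's stake falls to 11%.
Maya holds 89% of Pellion, so Maya controls Pellion.
Pellion holds 100% of Halcyon, so Maya controls Halcyon.
Maya did not control Halcyon before and does after, so the clause is triggered.

Yes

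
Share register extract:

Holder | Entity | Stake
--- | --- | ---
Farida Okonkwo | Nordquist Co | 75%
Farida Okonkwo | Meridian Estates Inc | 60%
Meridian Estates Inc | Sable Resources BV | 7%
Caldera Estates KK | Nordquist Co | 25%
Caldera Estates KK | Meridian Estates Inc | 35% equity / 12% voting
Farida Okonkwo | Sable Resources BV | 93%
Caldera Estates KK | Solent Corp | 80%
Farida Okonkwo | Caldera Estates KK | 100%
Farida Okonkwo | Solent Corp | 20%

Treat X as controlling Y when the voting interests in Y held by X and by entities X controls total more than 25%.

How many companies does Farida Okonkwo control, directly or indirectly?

Farida holds 100% of Caldera, so Farida controls Caldera.
Farida and Caldera together hold 75% + 25% = 100% of Nordquist, so Farida controls Nordquist.
Farida and Caldera together hold 20% + 80% = 100% of Solent, so Farida controls Solent.
Caldera and Farida together hold 12% + 60% = 72% of Meridian, so Farida controls Meridian.
Farida and Meridian together hold 93% + 7% = 100% of Sable, so Farida controls Sable.
Farida controls 5 companies.

5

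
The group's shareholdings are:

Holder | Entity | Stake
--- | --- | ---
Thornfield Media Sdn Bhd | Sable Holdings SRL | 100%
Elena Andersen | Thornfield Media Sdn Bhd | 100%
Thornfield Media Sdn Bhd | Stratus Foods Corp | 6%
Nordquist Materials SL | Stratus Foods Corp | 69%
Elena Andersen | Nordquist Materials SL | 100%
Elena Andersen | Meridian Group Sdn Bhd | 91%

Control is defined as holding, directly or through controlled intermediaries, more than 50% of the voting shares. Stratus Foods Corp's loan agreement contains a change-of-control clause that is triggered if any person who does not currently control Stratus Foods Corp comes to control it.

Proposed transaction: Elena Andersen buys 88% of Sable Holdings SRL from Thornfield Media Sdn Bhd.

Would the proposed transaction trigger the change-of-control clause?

No

The purchase adds only to Elena's holdings (Thornfield's stake shrinks), so Elena is the only person who could newly come to control Stratus.
Elena holds 100% of Thornfield, so Elena controls Thornfield.
Elena holds 100% of Nordquist, so Elena controls Nordquist.
Nordquist and Thornfield together hold 69% + 6% = 75% of Stratus, so Elena controls Stratus.
So Elena already controls Stratus before the transaction.
After the purchase, Elena holds 88% of Sable directly, and Thornfield's stake falls to 12%.
Elena controlled Stratus already, so this is not a new person acquiring control; every other person's position is unchanged or reduced.
No new person acquires control, so the clause is not triggered.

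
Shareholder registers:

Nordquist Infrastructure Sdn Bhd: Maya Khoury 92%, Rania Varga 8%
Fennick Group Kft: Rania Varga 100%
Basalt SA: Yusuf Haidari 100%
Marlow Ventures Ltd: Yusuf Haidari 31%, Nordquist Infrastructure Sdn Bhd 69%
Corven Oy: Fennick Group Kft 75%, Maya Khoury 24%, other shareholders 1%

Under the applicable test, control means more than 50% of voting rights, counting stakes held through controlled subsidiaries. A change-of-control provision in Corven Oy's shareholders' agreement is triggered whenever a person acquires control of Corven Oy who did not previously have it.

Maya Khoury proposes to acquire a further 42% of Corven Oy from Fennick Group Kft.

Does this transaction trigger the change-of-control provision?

The purchase adds only to Maya's holdings (Fennick's stake shrinks), so Maya is the only person who could newly come to control Corven.
Maya holds 92% of Nordquist, so Maya controls Nordquist.
Nordquist holds 69% of Marlow, so Maya controls Marlow.
In Corven, Maya's side holds only 24%, not > 50%.
So before the transaction, Maya does not control Corven.
After the purchase, Maya's direct stake in Corven rises to 24% + 42% = 66%, and Fennick's stake falls to 33%.
Maya holds 66% of Corven, so Maya controls Corven.
Maya did not control Corven before and does after, so the clause is triggered.

Yes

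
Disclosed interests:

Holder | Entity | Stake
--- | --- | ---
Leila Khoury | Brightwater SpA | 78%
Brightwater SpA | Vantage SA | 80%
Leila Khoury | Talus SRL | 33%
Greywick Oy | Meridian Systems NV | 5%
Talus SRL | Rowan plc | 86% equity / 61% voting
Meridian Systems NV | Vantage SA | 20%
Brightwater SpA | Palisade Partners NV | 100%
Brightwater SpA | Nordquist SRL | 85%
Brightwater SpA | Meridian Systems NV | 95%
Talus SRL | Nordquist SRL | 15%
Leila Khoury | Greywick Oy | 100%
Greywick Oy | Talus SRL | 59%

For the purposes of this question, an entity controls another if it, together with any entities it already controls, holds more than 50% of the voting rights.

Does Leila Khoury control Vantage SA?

Yes

Leila holds 78% of Brightwater, so Leila controls Brightwater.
Leila holds 100% of Greywick, so Leila controls Greywick.
Greywick and Brightwater together hold 5% + 95% = 100% of Meridian, so Leila controls Meridian.
Meridian and Brightwater together hold 20% + 80% = 100% of Vantage, so Leila controls Vantage.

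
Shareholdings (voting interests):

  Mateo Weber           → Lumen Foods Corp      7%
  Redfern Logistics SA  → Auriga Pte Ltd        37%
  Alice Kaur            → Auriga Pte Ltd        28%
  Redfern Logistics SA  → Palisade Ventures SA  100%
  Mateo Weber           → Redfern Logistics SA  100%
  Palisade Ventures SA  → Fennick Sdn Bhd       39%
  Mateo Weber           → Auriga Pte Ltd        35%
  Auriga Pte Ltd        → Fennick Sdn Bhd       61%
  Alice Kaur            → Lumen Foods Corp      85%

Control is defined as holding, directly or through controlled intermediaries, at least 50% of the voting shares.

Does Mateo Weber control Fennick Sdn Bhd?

Mateo holds 100% of Redfern, so Mateo controls Redfern.
Mateo and Redfern together hold 35% + 37% = 72% of Auriga, so Mateo controls Auriga.
Redfern holds 100% of Palisade, so Mateo controls Palisade.
Auriga and Palisade together hold 61% + 39% = 100% of Fennick, so Mateo controls Fennick.

Yes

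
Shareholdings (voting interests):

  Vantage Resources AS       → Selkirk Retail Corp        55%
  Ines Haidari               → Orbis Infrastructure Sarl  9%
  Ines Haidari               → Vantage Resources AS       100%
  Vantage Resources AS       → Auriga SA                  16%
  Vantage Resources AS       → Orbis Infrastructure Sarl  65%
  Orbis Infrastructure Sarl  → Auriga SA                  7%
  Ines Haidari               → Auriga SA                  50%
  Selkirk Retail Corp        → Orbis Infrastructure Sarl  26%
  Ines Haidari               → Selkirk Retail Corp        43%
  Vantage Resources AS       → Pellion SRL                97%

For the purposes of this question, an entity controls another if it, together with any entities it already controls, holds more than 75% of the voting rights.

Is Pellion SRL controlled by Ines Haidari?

Ines holds 100% of Vantage, so Ines controls Vantage.
Vantage holds 97% of Pellion, so Ines controls Pellion.

Yes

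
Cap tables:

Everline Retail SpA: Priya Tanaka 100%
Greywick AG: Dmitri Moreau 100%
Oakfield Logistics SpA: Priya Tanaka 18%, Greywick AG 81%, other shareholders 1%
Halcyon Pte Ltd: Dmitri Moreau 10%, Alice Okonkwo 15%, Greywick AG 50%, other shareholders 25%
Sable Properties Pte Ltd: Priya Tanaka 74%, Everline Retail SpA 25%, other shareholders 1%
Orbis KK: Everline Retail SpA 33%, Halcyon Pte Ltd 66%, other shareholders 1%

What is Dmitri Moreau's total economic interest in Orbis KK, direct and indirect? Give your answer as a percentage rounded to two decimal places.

39.60%

Dmitri reaches Orbis along 2 paths.
Via Halcyon: 10% × 66% = 6.6%.
Via Greywick → Halcyon: 100% × 50% × 66% = 33%.
Total: 6.6% + 33% = 39.6%.
Rounded: 39.60%.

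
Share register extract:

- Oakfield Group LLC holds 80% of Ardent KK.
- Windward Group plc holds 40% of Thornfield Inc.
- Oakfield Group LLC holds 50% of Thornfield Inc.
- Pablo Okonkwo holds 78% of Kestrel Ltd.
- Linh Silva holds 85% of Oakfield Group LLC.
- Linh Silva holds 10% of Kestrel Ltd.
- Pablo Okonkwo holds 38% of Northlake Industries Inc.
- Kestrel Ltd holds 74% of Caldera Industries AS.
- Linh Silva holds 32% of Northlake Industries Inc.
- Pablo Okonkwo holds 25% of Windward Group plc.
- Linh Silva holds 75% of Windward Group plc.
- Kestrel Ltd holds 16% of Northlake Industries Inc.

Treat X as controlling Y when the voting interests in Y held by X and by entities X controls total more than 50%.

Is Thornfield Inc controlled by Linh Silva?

Yes

Linh holds 75% of Windward, so Linh controls Windward.
Linh holds 85% of Oakfield, so Linh controls Oakfield.
Oakfield and Windward together hold 50% + 40% = 90% of Thornfield, so Linh controls Thornfield.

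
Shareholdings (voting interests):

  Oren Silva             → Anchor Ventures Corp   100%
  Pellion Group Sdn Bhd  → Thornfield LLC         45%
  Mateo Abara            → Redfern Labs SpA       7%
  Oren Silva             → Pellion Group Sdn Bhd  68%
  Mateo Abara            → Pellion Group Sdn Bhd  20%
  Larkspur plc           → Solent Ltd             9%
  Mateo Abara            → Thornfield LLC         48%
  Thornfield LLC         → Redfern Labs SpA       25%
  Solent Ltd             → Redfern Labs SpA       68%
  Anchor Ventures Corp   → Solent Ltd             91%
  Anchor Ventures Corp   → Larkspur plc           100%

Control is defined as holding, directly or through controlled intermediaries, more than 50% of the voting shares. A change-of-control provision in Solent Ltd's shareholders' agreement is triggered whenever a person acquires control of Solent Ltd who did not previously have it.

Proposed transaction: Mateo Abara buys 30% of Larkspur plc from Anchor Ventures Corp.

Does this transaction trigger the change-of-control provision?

No

The purchase adds only to Mateo's holdings (Anchor's stake shrinks), so Mateo is the only person who could newly come to control Solent.
Mateo's largest direct stake is 48% in Thornfield, which does not meet the threshold, so Mateo controls no company.
Neither Mateo nor any entity Mateo controls holds any voting interest in Solent.
So before the transaction, Mateo does not control Solent.
After the purchase, Mateo holds 30% of Larkspur directly, and Anchor's stake falls to 70%.
Mateo's side now holds 30% of Larkspur, not > 50%, so Mateo still does not control Larkspur.
After the transaction, neither Mateo nor any entity Mateo controls holds a voting interest in Solent, so Mateo still does not control it.
No new person acquires control, so the clause is not triggered.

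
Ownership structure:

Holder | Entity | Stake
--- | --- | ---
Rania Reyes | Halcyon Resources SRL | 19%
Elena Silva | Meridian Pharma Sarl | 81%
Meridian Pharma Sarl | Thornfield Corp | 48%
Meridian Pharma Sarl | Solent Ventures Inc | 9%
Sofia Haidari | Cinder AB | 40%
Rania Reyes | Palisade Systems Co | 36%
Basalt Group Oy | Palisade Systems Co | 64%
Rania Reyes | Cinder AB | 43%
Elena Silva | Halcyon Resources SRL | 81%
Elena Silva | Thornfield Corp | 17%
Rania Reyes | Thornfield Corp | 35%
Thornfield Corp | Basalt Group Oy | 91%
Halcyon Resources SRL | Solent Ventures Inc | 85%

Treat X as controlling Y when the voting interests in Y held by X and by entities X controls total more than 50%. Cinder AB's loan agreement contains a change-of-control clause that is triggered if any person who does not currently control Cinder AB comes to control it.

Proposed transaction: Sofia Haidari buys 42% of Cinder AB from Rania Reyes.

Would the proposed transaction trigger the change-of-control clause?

The purchase adds only to Sofia's holdings (Rania's stake shrinks), so Sofia is the only person who could newly come to control Cinder.
Sofia's largest direct stake is 40% in Cinder, which does not meet the threshold, so Sofia controls no company.
In Cinder, Sofia's side holds only 40%, not > 50%.
So before the transaction, Sofia does not control Cinder.
After the purchase, Sofia's direct stake in Cinder rises to 40% + 42% = 82%, and Rania's stake falls to 1%.
Sofia holds 82% of Cinder, so Sofia controls Cinder.
Sofia did not control Cinder before and does after, so the clause is triggered.

Yes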